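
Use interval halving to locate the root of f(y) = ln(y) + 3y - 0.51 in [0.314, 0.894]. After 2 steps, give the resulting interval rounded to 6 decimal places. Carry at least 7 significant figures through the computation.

[0.314000, 0.459000]

f(0.314000) = -0.726362, f(0.894000) = 2.059950 (opposite signs)
step 1: m = 0.604000, f(m) = 0.797819 > 0 → root in [0.314000, 0.604000]
step 2: m = 0.459000, f(m) = 0.088295 > 0 → root in [0.314000, 0.459000]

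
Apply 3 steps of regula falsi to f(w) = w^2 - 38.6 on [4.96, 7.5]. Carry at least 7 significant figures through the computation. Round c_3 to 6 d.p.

False-position update: c = (a·f(b) − b·f(a))/(f(b) − f(a)); replace the endpoint whose sign matches f(c).
f(4.960000) = -13.998400, f(7.500000) = 17.650000
step 1: c = 6.083467, f(c) = -1.591428 < 0 → new bracket [6.083467, 7.500000]
step 2: c = 6.200626, f(c) = -0.152234 < 0 → new bracket [6.200626, 7.500000]
step 3: c = 6.211738, f(c) = -0.014314 < 0 → new bracket [6.211738, 7.500000]

6.211738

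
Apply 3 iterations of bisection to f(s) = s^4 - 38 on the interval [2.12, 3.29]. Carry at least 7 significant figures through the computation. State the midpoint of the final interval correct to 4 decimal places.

2.4856

f(2.120000) = -17.800369, f(3.290000) = 79.161141 (opposite signs)
step 1: m = 2.705000, f(m) = 15.538855 > 0 → root in [2.120000, 2.705000]
step 2: m = 2.412500, f(m) = -4.125781 < 0 → root in [2.412500, 2.705000]
step 3: m = 2.558750, f(m) = 4.865848 > 0 → root in [2.412500, 2.558750]
Midpoint of [2.412500, 2.558750] = 2.485625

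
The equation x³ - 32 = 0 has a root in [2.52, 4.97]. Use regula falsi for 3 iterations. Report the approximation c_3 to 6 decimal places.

3.125679

f(2.520000) = -15.996992, f(4.970000) = 90.763473
step 1: c = 2.887108, f(c) = -7.934819 < 0 → new bracket [2.887108, 4.970000]
step 2: c = 3.054562, f(c) = -3.499883 < 0 → new bracket [3.054562, 4.970000]
step 3: c = 3.125679, f(c) = -1.462512 < 0 → new bracket [3.125679, 4.970000]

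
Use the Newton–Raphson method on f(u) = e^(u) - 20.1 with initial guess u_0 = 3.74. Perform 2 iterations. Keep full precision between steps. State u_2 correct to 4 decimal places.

3.0226

Newton update: u ← u − f(u)/f'(u).
f'(u) = e^(u)
u_0 = 3.740000: f = 21.997990, f' = 42.097990 → u_1 = 3.740000 - (21.997990)/(42.097990) = 3.217457
u_1 = 3.217457: f = 4.864566, f' = 24.964566 → u_2 = 3.217457 - (4.864566)/(24.964566) = 3.022599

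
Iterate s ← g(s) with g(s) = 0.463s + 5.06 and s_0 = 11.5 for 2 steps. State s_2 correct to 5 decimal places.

9.86802

s_1 = g(11.500000) = 10.384500
s_2 = g(10.384500) = 9.868023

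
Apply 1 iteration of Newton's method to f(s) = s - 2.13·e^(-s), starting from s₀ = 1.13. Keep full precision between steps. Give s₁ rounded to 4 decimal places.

0.8682

Newton update: s ← s − f(s)/f'(s).
f'(s) = 1 + 2.13·e^(-s)
s_0 = 1.130000: f = 0.441939, f' = 1.688061 → s_1 = 1.130000 - (0.441939)/(1.688061) = 0.868197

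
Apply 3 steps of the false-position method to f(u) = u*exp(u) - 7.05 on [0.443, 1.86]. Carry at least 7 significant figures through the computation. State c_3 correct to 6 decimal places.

f(0.443000) = -6.360084, f(1.860000) = 4.898150
step 1: c = 1.243502, f(c) = -2.737863 < 0 → new bracket [1.243502, 1.860000]
step 2: c = 1.464545, f(c) = -0.715002 < 0 → new bracket [1.464545, 1.860000]
step 3: c = 1.514918, f(c) = -0.158566 < 0 → new bracket [1.514918, 1.860000]

1.514918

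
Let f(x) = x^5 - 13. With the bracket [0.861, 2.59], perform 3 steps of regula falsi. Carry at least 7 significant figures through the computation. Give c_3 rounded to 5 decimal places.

1.33178

False-position update: c = (a·f(b) − b·f(a))/(f(b) − f(a)); replace the endpoint whose sign matches f(c).
f(0.861000) = -12.526832, f(2.590000) = 103.546389
step 1: c = 1.047597, f(c) = -11.738257 < 0 → new bracket [1.047597, 2.590000]
step 2: c = 1.204644, f(c) = -10.463157 < 0 → new bracket [1.204644, 2.590000]
step 3: c = 1.331784, f(c) = -8.810432 < 0 → new bracket [1.331784, 2.590000]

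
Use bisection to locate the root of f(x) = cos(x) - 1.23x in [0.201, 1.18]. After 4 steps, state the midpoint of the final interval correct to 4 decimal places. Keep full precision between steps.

0.6599

f(0.201000) = 0.732637, f(1.180000) = -1.070475 (opposite signs)
step 1: m = 0.690500, f(m) = -0.078387 < 0 → root in [0.201000, 0.690500]
step 2: m = 0.445750, f(m) = 0.354015 > 0 → root in [0.445750, 0.690500]
step 3: m = 0.568125, f(m) = 0.144118 > 0 → root in [0.568125, 0.690500]
step 4: m = 0.629312, f(m) = 0.034378 > 0 → root in [0.629312, 0.690500]
Midpoint of [0.629312, 0.690500] = 0.659906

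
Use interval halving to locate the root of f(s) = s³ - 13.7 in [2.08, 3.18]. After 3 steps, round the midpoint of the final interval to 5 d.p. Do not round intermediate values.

f(2.080000) = -4.701088, f(3.180000) = 18.457432 (opposite signs)
step 1: m = 2.630000, f(m) = 4.491447 > 0 → root in [2.080000, 2.630000]
step 2: m = 2.355000, f(m) = -0.639111 < 0 → root in [2.355000, 2.630000]
step 3: m = 2.492500, f(m) = 1.784796 > 0 → root in [2.355000, 2.492500]
Midpoint of [2.355000, 2.492500] = 2.423750

2.42375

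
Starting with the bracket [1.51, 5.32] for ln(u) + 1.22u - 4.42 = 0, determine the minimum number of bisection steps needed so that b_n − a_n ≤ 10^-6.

Initial width b − a = 5.32 − 1.51 = 3.810000.
After n steps the width is (b−a)/2^n; need (b−a)/2^n ≤ 10^-6.
So n ≥ log₂(3.810000/10^-6) = log₂(3810000.0000) ≈ 21.8614.
Hence n = 22.

22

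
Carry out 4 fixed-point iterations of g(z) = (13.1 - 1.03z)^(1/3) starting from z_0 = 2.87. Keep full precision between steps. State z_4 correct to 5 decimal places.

z_1 = g(2.870000) = 2.164720
z_2 = g(2.164720) = 2.215207
z_3 = g(2.215207) = 2.211669
z_4 = g(2.211669) = 2.211917

2.21192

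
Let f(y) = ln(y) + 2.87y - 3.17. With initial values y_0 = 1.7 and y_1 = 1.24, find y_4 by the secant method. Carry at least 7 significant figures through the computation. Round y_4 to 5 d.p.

1.07827

Secant update: y_(k+1) = y_k − f(y_k)·(y_k − y_(k-1))/(f(y_k) − f(y_(k-1))).
f(y_0) = 2.239628, f(y_1) = 0.603911
y_2 = 1.240000 - (0.603911)·(1.240000 - 1.700000)/(0.603911 - (2.239628)) = 1.070167; f(y_2) = -0.030807
y_3 = 1.070167 - (-0.030807)·(1.070167 - 1.240000)/(-0.030807 - (0.603911)) = 1.078410; f(y_3) = 0.000524
y_4 = 1.078410 - (0.000524)·(1.078410 - 1.070167)/(0.000524 - (-0.030807)) = 1.078272; f(y_4) = 0.000000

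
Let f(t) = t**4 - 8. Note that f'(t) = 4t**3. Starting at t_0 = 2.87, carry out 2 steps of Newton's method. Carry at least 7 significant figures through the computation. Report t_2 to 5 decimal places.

Newton update: t ← t − f(t)/f'(t).
t_0 = 2.870000: f = 59.846522, f' = 94.559612 → t_1 = 2.870000 - (59.846522)/(94.559612) = 2.237103
t_1 = 2.237103: f = 17.046307, f' = 44.783473 → t_2 = 2.237103 - (17.046307)/(44.783473) = 1.856464

1.85646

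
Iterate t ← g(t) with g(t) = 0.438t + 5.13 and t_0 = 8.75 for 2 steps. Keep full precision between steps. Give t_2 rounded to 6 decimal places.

9.055575

t_1 = g(8.750000) = 8.962500
t_2 = g(8.962500) = 9.055575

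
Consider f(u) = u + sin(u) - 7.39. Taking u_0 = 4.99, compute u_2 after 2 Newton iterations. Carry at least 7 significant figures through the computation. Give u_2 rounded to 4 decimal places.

Newton update: u ← u − f(u)/f'(u).
f'(u) = 1 + cos(u)
u_0 = 4.990000: f = -3.361713, f' = 1.274059 → u_1 = 4.990000 - (-3.361713)/(1.274059) = 7.628585
u_1 = 7.628585: f = 1.213291, f' = 1.223493 → u_2 = 7.628585 - (1.213291)/(1.223493) = 6.636924

6.6369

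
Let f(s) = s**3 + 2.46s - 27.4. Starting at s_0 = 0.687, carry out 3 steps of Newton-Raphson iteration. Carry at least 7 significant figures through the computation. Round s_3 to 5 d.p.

3.53843

Newton update: s ← s − f(s)/f'(s).
f'(s) = 3s**2 + 2.46
s_0 = 0.687000: f = -25.385737, f' = 3.875907 → s_1 = 0.687000 - (-25.385737)/(3.875907) = 7.236625
s_1 = 7.236625: f = 369.375037, f' = 159.566223 → s_2 = 7.236625 - (369.375037)/(159.566223) = 4.921755
s_2 = 4.921755: f = 103.930508, f' = 75.131021 → s_3 = 4.921755 - (103.930508)/(75.131021) = 3.538432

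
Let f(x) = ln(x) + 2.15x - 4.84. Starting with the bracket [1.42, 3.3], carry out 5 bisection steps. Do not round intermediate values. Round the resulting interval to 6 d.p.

[1.890000, 1.948750]

f(1.420000) = -1.436343, f(3.300000) = 3.448922 (opposite signs)
step 1: m = 2.360000, f(m) = 1.092662 > 0 → root in [1.420000, 2.360000]
step 2: m = 1.890000, f(m) = -0.139923 < 0 → root in [1.890000, 2.360000]
step 3: m = 2.125000, f(m) = 0.482522 > 0 → root in [1.890000, 2.125000]
step 4: m = 2.007500, f(m) = 0.173015 > 0 → root in [1.890000, 2.007500]
step 5: m = 1.948750, f(m) = 0.017001 > 0 → root in [1.890000, 1.948750]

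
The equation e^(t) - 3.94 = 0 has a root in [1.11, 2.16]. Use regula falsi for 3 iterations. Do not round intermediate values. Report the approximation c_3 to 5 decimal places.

f(1.110000) = -0.905642, f(2.160000) = 4.731138
step 1: c = 1.278700, f(c) = -0.348033 < 0 → new bracket [1.278700, 2.160000]
step 2: c = 1.339088, f(c) = -0.124438 < 0 → new bracket [1.339088, 2.160000]
step 3: c = 1.360126, f(c) = -0.043315 < 0 → new bracket [1.360126, 2.160000]

1.36013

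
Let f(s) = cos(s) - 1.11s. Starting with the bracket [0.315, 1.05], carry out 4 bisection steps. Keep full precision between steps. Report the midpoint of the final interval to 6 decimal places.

0.705469

f(0.315000) = 0.601146, f(1.050000) = -0.667929 (opposite signs)
step 1: m = 0.682500, f(m) = 0.018423 > 0 → root in [0.682500, 1.050000]
step 2: m = 0.866250, f(m) = -0.313849 < 0 → root in [0.682500, 0.866250]
step 3: m = 0.774375, f(m) = -0.144698 < 0 → root in [0.682500, 0.774375]
step 4: m = 0.728438, f(m) = -0.062350 < 0 → root in [0.682500, 0.728438]
Midpoint of [0.682500, 0.728438] = 0.705469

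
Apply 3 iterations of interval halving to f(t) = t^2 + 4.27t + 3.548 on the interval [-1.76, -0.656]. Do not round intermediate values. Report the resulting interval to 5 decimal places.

[-1.20800, -1.07000]

f(-1.760000) = -0.869600, f(-0.656000) = 1.177216 (opposite signs)
step 1: m = -1.208000, f(m) = -0.150896 < 0 → root in [-1.208000, -0.656000]
step 2: m = -0.932000, f(m) = 0.436984 > 0 → root in [-1.208000, -0.932000]
step 3: m = -1.070000, f(m) = 0.124000 > 0 → root in [-1.208000, -1.070000]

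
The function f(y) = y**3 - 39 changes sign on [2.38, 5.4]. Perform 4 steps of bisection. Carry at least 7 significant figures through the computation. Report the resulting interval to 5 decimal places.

f(2.380000) = -25.518728, f(5.400000) = 118.464000 (opposite signs)
step 1: m = 3.890000, f(m) = 19.863869 > 0 → root in [2.380000, 3.890000]
step 2: m = 3.135000, f(m) = -8.188515 < 0 → root in [3.135000, 3.890000]
step 3: m = 3.512500, f(m) = 4.336018 > 0 → root in [3.135000, 3.512500]
step 4: m = 3.323750, f(m) = -2.281490 < 0 → root in [3.323750, 3.512500]

[3.32375, 3.51250]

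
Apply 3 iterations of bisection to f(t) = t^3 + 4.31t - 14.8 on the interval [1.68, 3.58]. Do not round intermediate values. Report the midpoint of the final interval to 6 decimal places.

1.798750

f(1.680000) = -2.817568, f(3.580000) = 46.512512 (opposite signs)
step 1: m = 2.630000, f(m) = 14.726747 > 0 → root in [1.680000, 2.630000]
step 2: m = 2.155000, f(m) = 4.495924 > 0 → root in [1.680000, 2.155000]
step 3: m = 1.917500, f(m) = 0.514701 > 0 → root in [1.680000, 1.917500]
Midpoint of [1.680000, 1.917500] = 1.798750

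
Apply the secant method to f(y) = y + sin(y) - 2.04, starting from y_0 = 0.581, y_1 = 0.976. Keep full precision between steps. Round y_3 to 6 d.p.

1.133004

f(y_0) = -0.910140, f(y_1) = -0.235737
y_2 = 0.976000 - (-0.235737)·(0.976000 - 0.581000)/(-0.235737 - (-0.910140)) = 1.114072; f(y_2) = -0.028426
y_3 = 1.114072 - (-0.028426)·(1.114072 - 0.976000)/(-0.028426 - (-0.235737)) = 1.133004; f(y_3) = -0.001306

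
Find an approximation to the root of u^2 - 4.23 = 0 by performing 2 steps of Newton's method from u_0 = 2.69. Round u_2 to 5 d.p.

2.05800

f'(u) = 2u
u_0 = 2.690000: f = 3.006100, f' = 5.380000 → u_1 = 2.690000 - (3.006100)/(5.380000) = 2.131245
u_1 = 2.131245: f = 0.312207, f' = 4.262491 → u_2 = 2.131245 - (0.312207)/(4.262491) = 2.058000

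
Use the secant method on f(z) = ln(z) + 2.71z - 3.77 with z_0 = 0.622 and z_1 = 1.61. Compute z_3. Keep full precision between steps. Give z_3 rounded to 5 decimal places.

1.29504

f(z_0) = -2.559195, f(z_1) = 1.069334
z_2 = 1.610000 - (1.069334)·(1.610000 - 0.622000)/(1.069334 - (-2.559195)) = 1.318835; f(z_2) = 0.080790
z_3 = 1.318835 - (0.080790)·(1.318835 - 1.610000)/(0.080790 - (1.069334)) = 1.295039; f(z_3) = -0.001905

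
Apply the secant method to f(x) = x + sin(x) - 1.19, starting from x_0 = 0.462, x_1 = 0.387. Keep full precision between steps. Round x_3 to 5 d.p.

0.61379

f(x_0) = -0.282261, f(x_1) = -0.425588
x_2 = 0.387000 - (-0.425588)·(0.387000 - 0.462000)/(-0.425588 - (-0.282261)) = 0.609701; f(x_2) = -0.007677
x_3 = 0.609701 - (-0.007677)·(0.609701 - 0.387000)/(-0.007677 - (-0.425588)) = 0.613792; f(x_3) = -0.000237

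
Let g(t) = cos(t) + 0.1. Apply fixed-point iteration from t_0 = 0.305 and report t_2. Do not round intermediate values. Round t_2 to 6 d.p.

0.594230

t_1 = g(0.305000) = 1.053847
t_2 = g(1.053847) = 0.594230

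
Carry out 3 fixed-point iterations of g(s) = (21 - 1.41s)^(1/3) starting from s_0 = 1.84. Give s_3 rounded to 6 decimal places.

s_1 = g(1.840000) = 2.640280
s_2 = g(2.640280) = 2.585182
s_3 = g(2.585182) = 2.589051

2.589051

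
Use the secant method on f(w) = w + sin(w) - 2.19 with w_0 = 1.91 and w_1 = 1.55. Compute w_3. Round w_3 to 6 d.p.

1.257603

Secant update: w_(k+1) = w_k − f(w_k)·(w_k − w_(k-1))/(f(w_k) − f(w_(k-1))).
f(w_0) = 0.663020, f(w_1) = 0.359784
w_2 = 1.550000 - (0.359784)·(1.550000 - 1.910000)/(0.359784 - (0.663020)) = 1.122867; f(w_2) = -0.165787
w_3 = 1.122867 - (-0.165787)·(1.122867 - 1.550000)/(-0.165787 - (0.359784)) = 1.257603; f(w_3) = 0.018957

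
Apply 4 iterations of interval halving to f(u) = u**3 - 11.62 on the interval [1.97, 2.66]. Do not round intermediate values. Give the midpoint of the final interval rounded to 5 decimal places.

f(1.970000) = -3.974627, f(2.660000) = 7.201096 (opposite signs)
step 1: m = 2.315000, f(m) = 0.786606 > 0 → root in [1.970000, 2.315000]
step 2: m = 2.142500, f(m) = -1.785269 < 0 → root in [2.142500, 2.315000]
step 3: m = 2.228750, f(m) = -0.549071 < 0 → root in [2.228750, 2.315000]
step 4: m = 2.271875, f(m) = 0.106092 > 0 → root in [2.228750, 2.271875]
Midpoint of [2.228750, 2.271875] = 2.250312

2.25031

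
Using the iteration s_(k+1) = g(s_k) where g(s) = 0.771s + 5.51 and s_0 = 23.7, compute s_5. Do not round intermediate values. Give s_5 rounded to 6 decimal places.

s_1 = g(23.700000) = 23.782700
s_2 = g(23.782700) = 23.846462
s_3 = g(23.846462) = 23.895622
s_4 = g(23.895622) = 23.933525
s_5 = g(23.933525) = 23.962747

23.962747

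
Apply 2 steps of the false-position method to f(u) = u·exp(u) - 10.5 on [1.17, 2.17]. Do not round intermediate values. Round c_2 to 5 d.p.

1.73550

f(1.170000) = -6.730269, f(2.170000) = 8.505476
step 1: c = 1.611742, f(c) = -2.422700 < 0 → new bracket [1.611742, 2.170000]
step 2: c = 1.735504, f(c) = -0.656595 < 0 → new bracket [1.735504, 2.170000]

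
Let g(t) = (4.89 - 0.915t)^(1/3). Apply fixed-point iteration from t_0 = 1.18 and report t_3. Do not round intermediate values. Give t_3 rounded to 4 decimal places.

t_1 = g(1.180000) = 1.561899
t_2 = g(1.561899) = 1.512614
t_3 = g(1.512614) = 1.519156

1.5192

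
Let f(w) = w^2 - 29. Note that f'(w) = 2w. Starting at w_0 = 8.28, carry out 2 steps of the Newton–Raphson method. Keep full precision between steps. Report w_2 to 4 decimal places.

5.4069

Newton update: w ← w − f(w)/f'(w).
w_0 = 8.280000: f = 39.558400, f' = 16.560000 → w_1 = 8.280000 - (39.558400)/(16.560000) = 5.891208
w_1 = 5.891208: f = 5.706329, f' = 11.782415 → w_2 = 5.891208 - (5.706329)/(11.782415) = 5.406899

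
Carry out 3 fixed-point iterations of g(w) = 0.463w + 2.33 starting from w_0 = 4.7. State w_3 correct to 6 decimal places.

w_1 = g(4.700000) = 4.506100
w_2 = g(4.506100) = 4.416324
w_3 = g(4.416324) = 4.374758

4.374758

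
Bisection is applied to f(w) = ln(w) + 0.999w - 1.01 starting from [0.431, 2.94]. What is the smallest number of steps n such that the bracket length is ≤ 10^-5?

Initial width b − a = 2.94 − 0.431 = 2.509000.
After n steps the width is (b−a)/2^n; need (b−a)/2^n ≤ 10^-5.
So n ≥ log₂(2.509000/10^-5) = log₂(250900.0000) ≈ 17.9368.
Hence n = 18.

18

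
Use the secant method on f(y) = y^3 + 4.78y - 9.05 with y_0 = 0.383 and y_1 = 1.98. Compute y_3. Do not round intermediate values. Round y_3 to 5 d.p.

1.31028

f(y_0) = -7.163078, f(y_1) = 8.176792
y_2 = 1.980000 - (8.176792)·(1.980000 - 0.383000)/(8.176792 - (-7.163078)) = 1.128732; f(y_2) = -2.216614
y_3 = 1.128732 - (-2.216614)·(1.128732 - 1.980000)/(-2.216614 - (8.176792)) = 1.310283; f(y_3) = -0.537298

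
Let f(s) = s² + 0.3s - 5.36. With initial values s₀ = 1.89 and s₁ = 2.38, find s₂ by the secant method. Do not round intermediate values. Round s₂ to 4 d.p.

2.1572

Secant update: s_(k+1) = s_k − f(s_k)·(s_k − s_(k-1))/(f(s_k) − f(s_(k-1))).
f(s_0) = -1.220900, f(s_1) = 1.018400
s_2 = 2.380000 - (1.018400)·(2.380000 - 1.890000)/(1.018400 - (-1.220900)) = 2.157155; f(s_2) = -0.059534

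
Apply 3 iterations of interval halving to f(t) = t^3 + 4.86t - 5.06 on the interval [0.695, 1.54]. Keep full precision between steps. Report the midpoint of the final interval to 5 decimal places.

0.85344

f(0.695000) = -1.346598, f(1.540000) = 6.076664 (opposite signs)
step 1: m = 1.117500, f(m) = 1.766591 > 0 → root in [0.695000, 1.117500]
step 2: m = 0.906250, f(m) = 0.088668 > 0 → root in [0.695000, 0.906250]
step 3: m = 0.800625, f(m) = -0.655762 < 0 → root in [0.800625, 0.906250]
Midpoint of [0.800625, 0.906250] = 0.853437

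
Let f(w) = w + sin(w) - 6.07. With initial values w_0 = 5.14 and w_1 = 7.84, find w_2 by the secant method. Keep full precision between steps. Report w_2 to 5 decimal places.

f(w_0) = -1.839959, f(w_1) = 2.769902
w_2 = 7.840000 - (2.769902)·(7.840000 - 5.140000)/(2.769902 - (-1.839959)) = 6.217666; f(w_2) = 0.082193

6.21767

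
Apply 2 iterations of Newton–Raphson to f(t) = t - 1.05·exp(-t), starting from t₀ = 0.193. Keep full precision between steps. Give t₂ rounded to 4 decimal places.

f'(t) = 1 + 1.05·exp(-t)
t_0 = 0.193000: f = -0.672706, f' = 1.865706 → t_1 = 0.193000 - (-0.672706)/(1.865706) = 0.553564
t_1 = 0.553564: f = -0.050078, f' = 1.603642 → t_2 = 0.553564 - (-0.050078)/(1.603642) = 0.584792

0.5848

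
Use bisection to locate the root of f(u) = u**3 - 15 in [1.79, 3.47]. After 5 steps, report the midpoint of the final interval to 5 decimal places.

2.44625

f(1.790000) = -9.264661, f(3.470000) = 26.781923 (opposite signs)
step 1: m = 2.630000, f(m) = 3.191447 > 0 → root in [1.790000, 2.630000]
step 2: m = 2.210000, f(m) = -4.206139 < 0 → root in [2.210000, 2.630000]
step 3: m = 2.420000, f(m) = -0.827512 < 0 → root in [2.420000, 2.630000]
step 4: m = 2.525000, f(m) = 1.098453 > 0 → root in [2.420000, 2.525000]
step 5: m = 2.472500, f(m) = 0.115026 > 0 → root in [2.420000, 2.472500]
Midpoint of [2.420000, 2.472500] = 2.446250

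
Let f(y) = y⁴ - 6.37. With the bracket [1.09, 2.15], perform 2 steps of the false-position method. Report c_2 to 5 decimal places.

1.48672

f(1.090000) = -4.958418, f(2.150000) = 14.997506
step 1: c = 1.353377, f(c) = -3.015138 < 0 → new bracket [1.353377, 2.150000]
step 2: c = 1.486723, f(c) = -1.484368 < 0 → new bracket [1.486723, 2.150000]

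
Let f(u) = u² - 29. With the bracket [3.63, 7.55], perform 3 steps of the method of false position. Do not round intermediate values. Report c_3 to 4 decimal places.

f(3.630000) = -15.823100, f(7.550000) = 28.002500
step 1: c = 5.045304, f(c) = -3.544906 < 0 → new bracket [5.045304, 7.550000]
step 2: c = 5.326751, f(c) = -0.625726 < 0 → new bracket [5.326751, 7.550000]
step 3: c = 5.375344, f(c) = -0.105674 < 0 → new bracket [5.375344, 7.550000]

5.3753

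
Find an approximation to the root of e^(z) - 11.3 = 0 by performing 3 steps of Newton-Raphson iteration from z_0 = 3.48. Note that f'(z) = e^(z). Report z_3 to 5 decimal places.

z_0 = 3.480000: f = 21.159722, f' = 32.459722 → z_1 = 3.480000 - (21.159722)/(32.459722) = 2.828124
z_1 = 2.828124: f = 5.613697, f' = 16.913697 → z_2 = 2.828124 - (5.613697)/(16.913697) = 2.496221
z_2 = 2.496221: f = 0.836547, f' = 12.136547 → z_3 = 2.496221 - (0.836547)/(12.136547) = 2.427293

2.42729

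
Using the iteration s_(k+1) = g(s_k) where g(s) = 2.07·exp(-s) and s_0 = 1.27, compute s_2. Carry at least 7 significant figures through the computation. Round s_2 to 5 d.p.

s_1 = g(1.270000) = 0.581321
s_2 = g(0.581321) = 1.157459

1.15746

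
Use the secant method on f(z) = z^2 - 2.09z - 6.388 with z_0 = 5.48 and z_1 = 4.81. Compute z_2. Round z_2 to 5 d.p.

Secant update: z_(k+1) = z_k − f(z_k)·(z_k − z_(k-1))/(f(z_k) − f(z_(k-1))).
f(z_0) = 12.189200, f(z_1) = 6.695200
z_2 = 4.810000 - (6.695200)·(4.810000 - 5.480000)/(6.695200 - (12.189200)) = 3.993512; f(z_2) = 1.213699

3.99351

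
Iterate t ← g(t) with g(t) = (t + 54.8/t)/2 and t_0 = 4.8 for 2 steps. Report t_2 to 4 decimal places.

t_1 = g(4.800000) = 8.108333
t_2 = g(8.108333) = 7.433406

7.4334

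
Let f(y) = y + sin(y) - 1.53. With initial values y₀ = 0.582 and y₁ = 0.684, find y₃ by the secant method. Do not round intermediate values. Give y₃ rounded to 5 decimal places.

0.80734

f(y_0) = -0.398304, f(y_1) = -0.214102
y_2 = 0.684000 - (-0.214102)·(0.684000 - 0.582000)/(-0.214102 - (-0.398304)) = 0.802556; f(y_2) = -0.008309
y_3 = 0.802556 - (-0.008309)·(0.802556 - 0.684000)/(-0.008309 - (-0.214102)) = 0.807343; f(y_3) = -0.000204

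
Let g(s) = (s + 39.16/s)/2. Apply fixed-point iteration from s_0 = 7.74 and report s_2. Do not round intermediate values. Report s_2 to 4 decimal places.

s_1 = g(7.740000) = 6.399716
s_2 = g(6.399716) = 6.259369

6.2594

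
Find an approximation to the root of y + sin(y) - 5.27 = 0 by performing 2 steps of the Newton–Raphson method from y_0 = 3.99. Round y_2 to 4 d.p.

f'(y) = 1 + cos(y)
y_0 = 3.990000: f = -2.030228, f' = 0.338821 → y_1 = 3.990000 - (-2.030228)/(0.338821) = 9.982035
y_1 = 9.982035: f = 4.183175, f' = 0.151291 → y_2 = 9.982035 - (4.183175)/(0.151291) = -17.667795

-17.6678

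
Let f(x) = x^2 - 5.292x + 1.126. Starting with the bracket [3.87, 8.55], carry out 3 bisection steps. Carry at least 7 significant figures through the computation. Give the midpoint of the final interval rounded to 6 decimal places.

f(3.870000) = -4.377140, f(8.550000) = 28.981900 (opposite signs)
step 1: m = 6.210000, f(m) = 6.826780 > 0 → root in [3.870000, 6.210000]
step 2: m = 5.040000, f(m) = -0.144080 < 0 → root in [5.040000, 6.210000]
step 3: m = 5.625000, f(m) = 2.999125 > 0 → root in [5.040000, 5.625000]
Midpoint of [5.040000, 5.625000] = 5.332500

5.332500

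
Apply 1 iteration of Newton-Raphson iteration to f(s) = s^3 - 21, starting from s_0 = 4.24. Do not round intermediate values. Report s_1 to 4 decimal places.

f'(s) = 3s^2
s_0 = 4.240000: f = 55.225024, f' = 53.932800 → s_1 = 4.240000 - (55.225024)/(53.932800) = 3.216040

3.2160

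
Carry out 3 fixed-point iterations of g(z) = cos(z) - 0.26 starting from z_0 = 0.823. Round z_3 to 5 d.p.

z_1 = g(0.823000) = 0.420025
z_2 = g(0.420025) = 0.653079
z_3 = g(0.653079) = 0.534217

0.53422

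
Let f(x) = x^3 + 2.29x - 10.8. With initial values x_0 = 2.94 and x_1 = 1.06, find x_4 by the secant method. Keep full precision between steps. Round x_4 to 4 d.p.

f(x_0) = 21.344784, f(x_1) = -7.181584
x_2 = 1.060000 - (-7.181584)·(1.060000 - 2.940000)/(-7.181584 - (21.344784)) = 1.533295; f(x_2) = -3.683991
x_3 = 1.533295 - (-3.683991)·(1.533295 - 1.060000)/(-3.683991 - (-7.181584)) = 2.031813; f(x_3) = 2.240708
x_4 = 2.031813 - (2.240708)·(2.031813 - 1.533295)/(2.240708 - (-3.683991)) = 1.843274; f(x_4) = -0.316082

1.8433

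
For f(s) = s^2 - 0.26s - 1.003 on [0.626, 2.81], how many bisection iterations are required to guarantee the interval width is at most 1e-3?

12

Initial width b − a = 2.81 − 0.626 = 2.184000.
After n steps the width is (b−a)/2^n; need (b−a)/2^n ≤ 1e-3.
So n ≥ log₂(2.184000/1e-3) = log₂(2184.0000) ≈ 11.0928.
Hence n = 12.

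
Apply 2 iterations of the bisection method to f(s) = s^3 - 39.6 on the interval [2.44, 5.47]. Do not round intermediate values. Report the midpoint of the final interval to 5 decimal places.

f(2.440000) = -25.073216, f(5.470000) = 124.067323 (opposite signs)
step 1: m = 3.955000, f(m) = 22.264209 > 0 → root in [2.440000, 3.955000]
step 2: m = 3.197500, f(m) = -6.908740 < 0 → root in [3.197500, 3.955000]
Midpoint of [3.197500, 3.955000] = 3.576250

3.57625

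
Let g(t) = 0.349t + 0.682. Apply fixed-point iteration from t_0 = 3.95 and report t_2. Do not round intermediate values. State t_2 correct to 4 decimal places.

t_1 = g(3.950000) = 2.060550
t_2 = g(2.060550) = 1.401132

1.4011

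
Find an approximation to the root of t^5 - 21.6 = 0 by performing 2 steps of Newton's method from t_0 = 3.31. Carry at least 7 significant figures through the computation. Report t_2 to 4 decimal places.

2.2304

f'(t) = 5t^4
t_0 = 3.310000: f = 375.719581, f' = 600.180636 → t_1 = 3.310000 - (375.719581)/(600.180636) = 2.683989
t_1 = 2.683989: f = 117.684821, f' = 259.473516 → t_2 = 2.683989 - (117.684821)/(259.473516) = 2.230437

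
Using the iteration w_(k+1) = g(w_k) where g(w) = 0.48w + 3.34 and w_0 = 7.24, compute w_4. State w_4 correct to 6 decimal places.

w_1 = g(7.240000) = 6.815200
w_2 = g(6.815200) = 6.611296
w_3 = g(6.611296) = 6.513422
w_4 = g(6.513422) = 6.466443

6.466443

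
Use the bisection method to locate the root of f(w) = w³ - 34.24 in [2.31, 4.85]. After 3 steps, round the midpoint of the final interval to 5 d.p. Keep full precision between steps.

3.10375

f(2.310000) = -21.913609, f(4.850000) = 79.844125 (opposite signs)
step 1: m = 3.580000, f(m) = 11.642712 > 0 → root in [2.310000, 3.580000]
step 2: m = 2.945000, f(m) = -8.697941 < 0 → root in [2.945000, 3.580000]
step 3: m = 3.262500, f(m) = 0.485744 > 0 → root in [2.945000, 3.262500]
Midpoint of [2.945000, 3.262500] = 3.103750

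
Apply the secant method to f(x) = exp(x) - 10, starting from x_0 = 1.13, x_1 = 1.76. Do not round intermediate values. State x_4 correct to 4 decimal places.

f(x_0) = -6.904343, f(x_1) = -4.187563
x_2 = 1.760000 - (-4.187563)·(1.760000 - 1.130000)/(-4.187563 - (-6.904343)) = 2.731063; f(x_2) = 5.349189
x_3 = 2.731063 - (5.349189)·(2.731063 - 1.760000)/(5.349189 - (-4.187563)) = 2.186391; f(x_3) = -1.096975
x_4 = 2.186391 - (-1.096975)·(2.186391 - 2.731063)/(-1.096975 - (5.349189)) = 2.279080; f(x_4) = -0.232305

2.2791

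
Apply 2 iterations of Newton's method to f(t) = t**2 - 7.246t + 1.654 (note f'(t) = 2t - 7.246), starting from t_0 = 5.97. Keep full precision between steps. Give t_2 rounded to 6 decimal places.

Newton update: t ← t − f(t)/f'(t).
t_0 = 5.970000: f = -5.963720, f' = 4.694000 → t_1 = 5.970000 - (-5.963720)/(4.694000) = 7.240499
t_1 = 7.240499: f = 1.614166, f' = 7.234997 → t_2 = 7.240499 - (1.614166)/(7.234997) = 7.017393

7.017393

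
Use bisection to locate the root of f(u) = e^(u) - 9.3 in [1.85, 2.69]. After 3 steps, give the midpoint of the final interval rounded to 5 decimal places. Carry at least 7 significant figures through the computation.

f(1.850000) = -2.940180, f(2.690000) = 5.431676 (opposite signs)
step 1: m = 2.270000, f(m) = 0.379401 > 0 → root in [1.850000, 2.270000]
step 2: m = 2.060000, f(m) = -1.454030 < 0 → root in [2.060000, 2.270000]
step 3: m = 2.165000, f(m) = -0.585398 < 0 → root in [2.165000, 2.270000]
Midpoint of [2.165000, 2.270000] = 2.217500

2.21750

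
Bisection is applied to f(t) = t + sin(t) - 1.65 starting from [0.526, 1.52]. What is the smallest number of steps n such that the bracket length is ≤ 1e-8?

27

Initial width b − a = 1.52 − 0.526 = 0.994000.
After n steps the width is (b−a)/2^n; need (b−a)/2^n ≤ 1e-8.
So n ≥ log₂(0.994000/1e-8) = log₂(99400000.0000) ≈ 26.5667.
Hence n = 27.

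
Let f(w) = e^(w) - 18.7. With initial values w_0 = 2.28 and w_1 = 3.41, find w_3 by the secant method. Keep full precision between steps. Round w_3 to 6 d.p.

2.893130

f(w_0) = -8.923320, f(w_1) = 11.565244
w_2 = 3.410000 - (11.565244)·(3.410000 - 2.280000)/(11.565244 - (-8.923320)) = 2.772145; f(w_2) = -2.707093
w_3 = 2.772145 - (-2.707093)·(2.772145 - 3.410000)/(-2.707093 - (11.565244)) = 2.893130; f(w_3) = -0.650286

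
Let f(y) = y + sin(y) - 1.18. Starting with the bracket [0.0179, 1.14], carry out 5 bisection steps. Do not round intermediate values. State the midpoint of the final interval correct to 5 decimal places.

f(0.017900) = -1.144201, f(1.140000) = 0.868633 (opposite signs)
step 1: m = 0.578950, f(m) = -0.053905 < 0 → root in [0.578950, 1.140000]
step 2: m = 0.859475, f(m) = 0.436975 > 0 → root in [0.578950, 0.859475]
step 3: m = 0.719213, f(m) = 0.198005 > 0 → root in [0.578950, 0.719213]
step 4: m = 0.649081, f(m) = 0.073536 > 0 → root in [0.578950, 0.649081]
step 5: m = 0.614016, f(m) = 0.010170 > 0 → root in [0.578950, 0.614016]
Midpoint of [0.578950, 0.614016] = 0.596483

0.59648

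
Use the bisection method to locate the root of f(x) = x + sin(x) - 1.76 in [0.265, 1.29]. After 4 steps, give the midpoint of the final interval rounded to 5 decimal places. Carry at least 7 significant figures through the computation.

0.93766

f(0.265000) = -1.233091, f(1.290000) = 0.490835 (opposite signs)
step 1: m = 0.777500, f(m) = -0.281000 < 0 → root in [0.777500, 1.290000]
step 2: m = 1.033750, f(m) = 0.132974 > 0 → root in [0.777500, 1.033750]
step 3: m = 0.905625, f(m) = -0.067564 < 0 → root in [0.905625, 1.033750]
step 4: m = 0.969688, f(m) = 0.034397 > 0 → root in [0.905625, 0.969688]
Midpoint of [0.905625, 0.969688] = 0.937656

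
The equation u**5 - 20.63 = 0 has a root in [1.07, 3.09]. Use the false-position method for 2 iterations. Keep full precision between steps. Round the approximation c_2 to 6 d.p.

1.330240

f(1.070000) = -19.227448, f(3.090000) = 261.073600
step 1: c = 1.208563, f(c) = -18.051619 < 0 → new bracket [1.208563, 3.090000]
step 2: c = 1.330240, f(c) = -16.464667 < 0 → new bracket [1.330240, 3.090000]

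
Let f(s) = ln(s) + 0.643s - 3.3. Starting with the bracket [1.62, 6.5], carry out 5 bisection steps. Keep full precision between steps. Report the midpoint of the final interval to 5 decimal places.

f(1.620000) = -1.775914, f(6.500000) = 2.751302 (opposite signs)
step 1: m = 4.060000, f(m) = 0.711763 > 0 → root in [1.620000, 4.060000]
step 2: m = 2.840000, f(m) = -0.430076 < 0 → root in [2.840000, 4.060000]
step 3: m = 3.450000, f(m) = 0.156724 > 0 → root in [2.840000, 3.450000]
step 4: m = 3.145000, f(m) = -0.131951 < 0 → root in [3.145000, 3.450000]
step 5: m = 3.297500, f(m) = 0.013457 > 0 → root in [3.145000, 3.297500]
Midpoint of [3.145000, 3.297500] = 3.221250

3.22125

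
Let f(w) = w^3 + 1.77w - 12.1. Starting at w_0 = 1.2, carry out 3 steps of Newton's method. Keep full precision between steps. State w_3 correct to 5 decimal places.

f'(w) = 3w^2 + 1.77
w_0 = 1.200000: f = -8.248000, f' = 6.090000 → w_1 = 1.200000 - (-8.248000)/(6.090000) = 2.554351
w_1 = 2.554351: f = 9.087607, f' = 21.344133 → w_2 = 2.554351 - (9.087607)/(21.344133) = 2.128585
w_2 = 2.128585: f = 1.311952, f' = 15.362627 → w_3 = 2.128585 - (1.311952)/(15.362627) = 2.043186

2.04319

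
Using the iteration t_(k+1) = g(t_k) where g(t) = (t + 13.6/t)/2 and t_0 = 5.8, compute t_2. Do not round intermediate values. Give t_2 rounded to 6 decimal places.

t_1 = g(5.800000) = 4.072414
t_2 = g(4.072414) = 3.705978

3.705978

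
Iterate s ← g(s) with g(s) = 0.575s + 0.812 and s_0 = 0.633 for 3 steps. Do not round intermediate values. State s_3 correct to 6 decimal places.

1.667707

s_1 = g(0.633000) = 1.175975
s_2 = g(1.175975) = 1.488186
s_3 = g(1.488186) = 1.667707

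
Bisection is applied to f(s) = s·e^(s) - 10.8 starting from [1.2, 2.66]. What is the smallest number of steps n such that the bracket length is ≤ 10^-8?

28

Initial width b − a = 2.66 − 1.2 = 1.460000.
After n steps the width is (b−a)/2^n; need (b−a)/2^n ≤ 10^-8.
So n ≥ log₂(1.460000/10^-8) = log₂(146000000.0000) ≈ 27.1214.
Hence n = 28.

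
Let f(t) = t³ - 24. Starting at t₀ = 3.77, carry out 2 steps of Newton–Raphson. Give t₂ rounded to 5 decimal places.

2.89620

f'(t) = 3t²
t_0 = 3.770000: f = 29.582633, f' = 42.638700 → t_1 = 3.770000 - (29.582633)/(42.638700) = 3.076202
t_1 = 3.076202: f = 5.110165, f' = 28.389061 → t_2 = 3.076202 - (5.110165)/(28.389061) = 2.896198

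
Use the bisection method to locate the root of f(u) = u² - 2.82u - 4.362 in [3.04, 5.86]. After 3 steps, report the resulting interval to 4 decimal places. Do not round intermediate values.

f(3.040000) = -3.693200, f(5.860000) = 13.452400 (opposite signs)
step 1: m = 4.450000, f(m) = 2.891500 > 0 → root in [3.040000, 4.450000]
step 2: m = 3.745000, f(m) = -0.897875 < 0 → root in [3.745000, 4.450000]
step 3: m = 4.097500, f(m) = 0.872556 > 0 → root in [3.745000, 4.097500]

[3.7450, 4.0975]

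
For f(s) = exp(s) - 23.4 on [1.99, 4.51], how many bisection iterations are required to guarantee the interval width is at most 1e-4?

15

Initial width b − a = 4.51 − 1.99 = 2.520000.
After n steps the width is (b−a)/2^n; need (b−a)/2^n ≤ 1e-4.
So n ≥ log₂(2.520000/1e-4) = log₂(25200.0000) ≈ 14.6211.
Hence n = 15.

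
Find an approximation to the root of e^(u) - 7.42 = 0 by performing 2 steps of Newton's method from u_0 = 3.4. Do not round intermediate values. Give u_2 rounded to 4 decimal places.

f'(u) = e^(u)
u_0 = 3.400000: f = 22.544100, f' = 29.964100 → u_1 = 3.400000 - (22.544100)/(29.964100) = 2.647630
u_1 = 2.647630: f = 6.700529, f' = 14.120529 → u_2 = 2.647630 - (6.700529)/(14.120529) = 2.173106

2.1731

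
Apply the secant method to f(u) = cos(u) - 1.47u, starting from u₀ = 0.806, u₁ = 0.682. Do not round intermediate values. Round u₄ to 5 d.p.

0.57199

Secant update: u_(k+1) = u_k − f(u_k)·(u_k − u_(k-1))/(f(u_k) − f(u_(k-1))).
f(u_0) = -0.492430, f(u_1) = -0.226226
u_2 = 0.682000 - (-0.226226)·(0.682000 - 0.806000)/(-0.226226 - (-0.492430)) = 0.576622; f(u_2) = -0.009325
u_3 = 0.576622 - (-0.009325)·(0.576622 - 0.682000)/(-0.009325 - (-0.226226)) = 0.572091; f(u_3) = -0.000204
u_4 = 0.572091 - (-0.000204)·(0.572091 - 0.576622)/(-0.000204 - (-0.009325)) = 0.571990; f(u_4) = -0.000000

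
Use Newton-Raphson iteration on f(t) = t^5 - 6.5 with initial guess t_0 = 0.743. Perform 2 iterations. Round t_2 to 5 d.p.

Newton update: t ← t − f(t)/f'(t).
f'(t) = 5t^4
t_0 = 0.743000: f = -6.273565, f' = 1.523790 → t_1 = 0.743000 - (-6.273565)/(1.523790) = 4.860078
t_1 = 4.860078: f = 2705.041904, f' = 2789.607235 → t_2 = 4.860078 - (2705.041904)/(2789.607235) = 3.890393

3.89039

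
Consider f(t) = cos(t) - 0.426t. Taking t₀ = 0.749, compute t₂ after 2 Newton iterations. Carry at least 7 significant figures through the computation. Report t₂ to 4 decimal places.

f'(t) = -sin(t) - 0.426
t_0 = 0.749000: f = 0.413296, f' = -1.106907 → t_1 = 0.749000 - (0.413296)/(-1.106907) = 1.122379
t_1 = 1.122379: f = -0.044594, f' = -1.327135 → t_2 = 1.122379 - (-0.044594)/(-1.327135) = 1.088778

1.0888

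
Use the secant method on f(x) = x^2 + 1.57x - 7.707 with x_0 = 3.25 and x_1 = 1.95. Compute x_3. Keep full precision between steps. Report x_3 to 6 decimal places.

2.100683

f(x_0) = 7.958000, f(x_1) = -0.843000
x_2 = 1.950000 - (-0.843000)·(1.950000 - 3.250000)/(-0.843000 - (7.958000)) = 2.074520; f(x_2) = -0.146371
x_3 = 2.074520 - (-0.146371)·(2.074520 - 1.950000)/(-0.146371 - (-0.843000)) = 2.100683; f(x_3) = 0.003942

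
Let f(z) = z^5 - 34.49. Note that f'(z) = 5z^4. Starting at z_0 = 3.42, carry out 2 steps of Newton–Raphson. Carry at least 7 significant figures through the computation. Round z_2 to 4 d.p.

2.3436

Newton update: z ← z − f(z)/f'(z).
z_0 = 3.420000: f = 433.385744, f' = 684.028865 → z_1 = 3.420000 - (433.385744)/(684.028865) = 2.786422
z_1 = 2.786422: f = 133.481010, f' = 301.409871 → z_2 = 2.786422 - (133.481010)/(301.409871) = 2.343566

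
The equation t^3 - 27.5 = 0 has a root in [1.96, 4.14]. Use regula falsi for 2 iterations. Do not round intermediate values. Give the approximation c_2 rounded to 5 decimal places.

False-position update: c = (a·f(b) − b·f(a))/(f(b) − f(a)); replace the endpoint whose sign matches f(c).
f(1.960000) = -19.970464, f(4.140000) = 43.457944
step 1: c = 2.646374, f(c) = -8.966661 < 0 → new bracket [2.646374, 4.140000]
step 2: c = 2.901843, f(c) = -3.064482 < 0 → new bracket [2.901843, 4.140000]

2.90184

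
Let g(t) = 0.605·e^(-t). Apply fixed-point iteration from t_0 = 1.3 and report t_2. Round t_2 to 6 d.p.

t_1 = g(1.300000) = 0.164882
t_2 = g(0.164882) = 0.513036

0.513036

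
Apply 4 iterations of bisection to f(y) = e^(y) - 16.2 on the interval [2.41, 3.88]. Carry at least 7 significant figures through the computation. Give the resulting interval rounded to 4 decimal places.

[2.7775, 2.8694]

f(2.410000) = -5.066039, f(3.880000) = 32.224215 (opposite signs)
step 1: m = 3.145000, f(m) = 7.019675 > 0 → root in [2.410000, 3.145000]
step 2: m = 2.777500, f(m) = -0.121226 < 0 → root in [2.777500, 3.145000]
step 3: m = 2.961250, f(m) = 3.122109 > 0 → root in [2.777500, 2.961250]
step 4: m = 2.869375, f(m) = 1.425999 > 0 → root in [2.777500, 2.869375]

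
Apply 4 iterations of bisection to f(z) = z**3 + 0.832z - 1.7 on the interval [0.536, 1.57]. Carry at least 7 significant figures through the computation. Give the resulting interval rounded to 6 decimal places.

[0.923750, 0.988375]

f(0.536000) = -1.100057, f(1.570000) = 3.476133 (opposite signs)
step 1: m = 1.053000, f(m) = 0.343672 > 0 → root in [0.536000, 1.053000]
step 2: m = 0.794500, f(m) = -0.537464 < 0 → root in [0.794500, 1.053000]
step 3: m = 0.923750, f(m) = -0.143191 < 0 → root in [0.923750, 1.053000]
step 4: m = 0.988375, f(m) = 0.087857 > 0 → root in [0.923750, 0.988375]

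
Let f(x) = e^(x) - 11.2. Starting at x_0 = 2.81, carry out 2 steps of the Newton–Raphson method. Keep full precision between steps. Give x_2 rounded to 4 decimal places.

f'(x) = e^(x)
x_0 = 2.810000: f = 5.409918, f' = 16.609918 → x_1 = 2.810000 - (5.409918)/(16.609918) = 2.484296
x_1 = 2.484296: f = 0.792673, f' = 11.992673 → x_2 = 2.484296 - (0.792673)/(11.992673) = 2.418199

2.4182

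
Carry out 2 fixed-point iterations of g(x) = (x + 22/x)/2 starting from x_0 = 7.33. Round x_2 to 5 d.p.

4.71228

x_1 = g(7.330000) = 5.165682
x_2 = g(5.165682) = 4.712279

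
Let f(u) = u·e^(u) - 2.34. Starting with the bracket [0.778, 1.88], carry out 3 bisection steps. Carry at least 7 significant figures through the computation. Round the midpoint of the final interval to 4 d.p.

f(0.778000) = -0.646206, f(1.880000) = 9.980589 (opposite signs)
step 1: m = 1.329000, f(m) = 2.679984 > 0 → root in [0.778000, 1.329000]
step 2: m = 1.053500, f(m) = 0.681091 > 0 → root in [0.778000, 1.053500]
step 3: m = 0.915750, f(m) = -0.051863 < 0 → root in [0.915750, 1.053500]
Midpoint of [0.915750, 1.053500] = 0.984625

0.9846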